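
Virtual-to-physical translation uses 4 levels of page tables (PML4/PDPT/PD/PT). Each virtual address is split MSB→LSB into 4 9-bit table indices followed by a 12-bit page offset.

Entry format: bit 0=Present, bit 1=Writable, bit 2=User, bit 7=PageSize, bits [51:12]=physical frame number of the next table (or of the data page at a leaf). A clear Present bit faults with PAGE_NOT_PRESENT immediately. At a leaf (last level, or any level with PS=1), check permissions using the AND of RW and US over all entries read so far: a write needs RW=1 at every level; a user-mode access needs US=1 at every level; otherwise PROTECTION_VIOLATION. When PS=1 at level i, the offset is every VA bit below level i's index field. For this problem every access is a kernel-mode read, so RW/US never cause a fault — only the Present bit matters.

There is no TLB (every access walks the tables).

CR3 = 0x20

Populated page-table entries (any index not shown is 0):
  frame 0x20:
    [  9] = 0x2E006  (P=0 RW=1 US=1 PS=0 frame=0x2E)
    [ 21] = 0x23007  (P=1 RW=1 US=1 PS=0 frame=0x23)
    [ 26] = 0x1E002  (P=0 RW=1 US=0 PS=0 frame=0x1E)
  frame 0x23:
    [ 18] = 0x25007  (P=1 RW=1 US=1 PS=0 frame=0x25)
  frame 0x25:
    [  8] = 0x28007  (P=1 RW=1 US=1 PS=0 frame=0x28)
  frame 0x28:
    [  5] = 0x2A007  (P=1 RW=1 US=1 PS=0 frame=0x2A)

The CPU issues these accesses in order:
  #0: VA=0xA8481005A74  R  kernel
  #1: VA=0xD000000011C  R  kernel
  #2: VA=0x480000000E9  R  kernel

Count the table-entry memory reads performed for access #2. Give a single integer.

Trace:
#0 VA=0xA8481005A74 (r,kernel):
  L0: frame=0x20 idx=21 entry=0x23007 [P=1 RW=1 US=1 PS=0]
  L1: frame=0x23 idx=18 entry=0x25007 [P=1 RW=1 US=1 PS=0]
  L2: frame=0x25 idx=8 entry=0x28007 [P=1 RW=1 US=1 PS=0]
  L3: frame=0x28 idx=5 entry=0x2A007 [P=1 RW=1 US=1 PS=0]
  → PA=0x2AA74  (4 entries read)
#1 VA=0xD000000011C (r,kernel):
  L0: frame=0x20 idx=26 entry=0x1E002 [P=0 RW=1 US=0 PS=0]
  ✗ PAGE_NOT_PRESENT  [1 reads]
#2 VA=0x480000000E9 (r,kernel):
  L0: frame=0x20 idx=9 entry=0x2E006 [P=0 RW=1 US=1 PS=0]
  ✗ PAGE_NOT_PRESENT  [1 reads]

Entries read for #2: 1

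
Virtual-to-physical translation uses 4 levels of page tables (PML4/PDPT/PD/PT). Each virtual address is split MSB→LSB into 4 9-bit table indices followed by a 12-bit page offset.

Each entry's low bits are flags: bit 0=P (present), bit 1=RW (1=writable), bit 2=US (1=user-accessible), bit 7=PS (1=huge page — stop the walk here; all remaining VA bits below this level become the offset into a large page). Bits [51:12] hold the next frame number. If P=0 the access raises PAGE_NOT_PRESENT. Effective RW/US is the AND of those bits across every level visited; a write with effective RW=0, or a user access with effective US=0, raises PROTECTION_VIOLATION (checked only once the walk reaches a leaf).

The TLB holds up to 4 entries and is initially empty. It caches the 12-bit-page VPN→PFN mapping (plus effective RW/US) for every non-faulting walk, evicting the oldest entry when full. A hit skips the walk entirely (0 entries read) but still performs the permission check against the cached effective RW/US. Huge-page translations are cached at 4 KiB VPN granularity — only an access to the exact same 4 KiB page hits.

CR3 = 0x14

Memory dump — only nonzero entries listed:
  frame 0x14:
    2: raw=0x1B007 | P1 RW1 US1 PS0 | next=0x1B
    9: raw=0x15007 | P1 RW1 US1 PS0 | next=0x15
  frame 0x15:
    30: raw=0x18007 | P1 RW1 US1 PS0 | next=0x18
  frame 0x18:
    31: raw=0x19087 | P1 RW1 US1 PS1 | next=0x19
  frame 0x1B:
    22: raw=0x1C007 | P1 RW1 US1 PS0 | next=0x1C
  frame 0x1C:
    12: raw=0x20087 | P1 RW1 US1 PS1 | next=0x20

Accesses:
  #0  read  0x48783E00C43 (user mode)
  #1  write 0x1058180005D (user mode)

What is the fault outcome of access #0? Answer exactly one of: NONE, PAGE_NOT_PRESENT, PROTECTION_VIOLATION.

Per-access translation:
#0 VA=0x48783E00C43 (r,user):
  L0: frame=0x14 idx=9 entry=0x15007 [P=1 RW=1 US=1 PS=0]
  L1: frame=0x15 idx=30 entry=0x18007 [P=1 RW=1 US=1 PS=0]
  L2: frame=0x18 idx=31 entry=0x19087 [P=1 RW=1 US=1 PS=1]
  ⇒ phys 0x19C43 (huge @L2)  [3 reads]
#1 VA=0x1058180005D (w,user):
  L0: frame=0x14 idx=2 entry=0x1B007 [P=1 RW=1 US=1 PS=0]
  L1: frame=0x1B idx=22 entry=0x1C007 [P=1 RW=1 US=1 PS=0]
  L2: frame=0x1C idx=12 entry=0x20087 [P=1 RW=1 US=1 PS=1]
  ⇒ phys 0x2005D (huge @L2)  [3 reads]

Access #0 fault: NONE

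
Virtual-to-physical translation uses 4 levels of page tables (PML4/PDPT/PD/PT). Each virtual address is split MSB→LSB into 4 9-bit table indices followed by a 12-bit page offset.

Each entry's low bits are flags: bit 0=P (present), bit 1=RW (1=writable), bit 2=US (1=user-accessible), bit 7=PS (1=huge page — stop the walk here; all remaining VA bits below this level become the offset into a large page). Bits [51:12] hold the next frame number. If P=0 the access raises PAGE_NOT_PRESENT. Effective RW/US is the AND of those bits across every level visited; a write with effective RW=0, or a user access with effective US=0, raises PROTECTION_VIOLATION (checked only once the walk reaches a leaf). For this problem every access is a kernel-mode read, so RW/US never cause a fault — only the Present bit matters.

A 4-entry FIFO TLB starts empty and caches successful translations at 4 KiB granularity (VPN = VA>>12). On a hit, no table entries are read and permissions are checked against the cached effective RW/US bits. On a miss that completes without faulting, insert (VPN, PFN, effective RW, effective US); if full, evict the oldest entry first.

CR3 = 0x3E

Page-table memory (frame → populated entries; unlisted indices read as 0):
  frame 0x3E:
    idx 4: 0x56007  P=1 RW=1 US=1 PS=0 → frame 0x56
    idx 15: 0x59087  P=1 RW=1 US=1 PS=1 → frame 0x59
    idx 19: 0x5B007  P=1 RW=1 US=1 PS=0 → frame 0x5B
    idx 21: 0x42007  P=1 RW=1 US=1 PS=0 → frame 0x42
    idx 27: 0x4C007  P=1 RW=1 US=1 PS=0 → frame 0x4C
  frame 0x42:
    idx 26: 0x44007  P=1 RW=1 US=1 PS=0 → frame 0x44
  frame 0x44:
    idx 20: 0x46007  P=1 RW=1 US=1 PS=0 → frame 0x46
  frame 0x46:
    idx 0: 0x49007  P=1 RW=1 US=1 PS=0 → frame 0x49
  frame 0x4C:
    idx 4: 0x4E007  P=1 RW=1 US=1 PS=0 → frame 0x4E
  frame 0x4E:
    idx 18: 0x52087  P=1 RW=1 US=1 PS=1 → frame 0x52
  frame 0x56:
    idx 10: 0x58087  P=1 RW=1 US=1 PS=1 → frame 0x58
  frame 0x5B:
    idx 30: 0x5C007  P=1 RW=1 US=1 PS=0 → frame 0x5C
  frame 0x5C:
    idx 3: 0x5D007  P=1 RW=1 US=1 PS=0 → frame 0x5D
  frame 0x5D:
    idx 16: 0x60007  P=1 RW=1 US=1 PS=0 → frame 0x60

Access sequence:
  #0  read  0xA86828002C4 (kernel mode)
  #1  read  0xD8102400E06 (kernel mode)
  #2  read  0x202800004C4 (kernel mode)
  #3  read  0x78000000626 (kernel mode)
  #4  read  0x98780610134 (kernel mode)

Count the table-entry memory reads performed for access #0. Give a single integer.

Per-access translation:
#0 VA=0xA86828002C4 (r,kernel):
  L0: frame=0x3E idx=21 entry=0x42007 [P=1 RW=1 US=1 PS=0]
  L1: frame=0x42 idx=26 entry=0x44007 [P=1 RW=1 US=1 PS=0]
  L2: frame=0x44 idx=20 entry=0x46007 [P=1 RW=1 US=1 PS=0]
  L3: frame=0x46 idx=0 entry=0x49007 [P=1 RW=1 US=1 PS=0]
  ✓ 0x492C4  — 4 lookups
#1 VA=0xD8102400E06 (r,kernel):
  L0: frame=0x3E idx=27 entry=0x4C007 [P=1 RW=1 US=1 PS=0]
  L1: frame=0x4C idx=4 entry=0x4E007 [P=1 RW=1 US=1 PS=0]
  L2: frame=0x4E idx=18 entry=0x52087 [P=1 RW=1 US=1 PS=1]
  ✓ 0x52E06 (huge @L2)  — 3 lookups
#2 VA=0x202800004C4 (r,kernel):
  L0: frame=0x3E idx=4 entry=0x56007 [P=1 RW=1 US=1 PS=0]
  L1: frame=0x56 idx=10 entry=0x58087 [P=1 RW=1 US=1 PS=1]
  ✓ 0x584C4 (huge @L1)  — 2 lookups
#3 VA=0x78000000626 (r,kernel):
  L0: frame=0x3E idx=15 entry=0x59087 [P=1 RW=1 US=1 PS=1]
  ✓ 0x59626 (huge @L0)  — 1 lookups
#4 VA=0x98780610134 (r,kernel):
  L0: frame=0x3E idx=19 entry=0x5B007 [P=1 RW=1 US=1 PS=0]
  L1: frame=0x5B idx=30 entry=0x5C007 [P=1 RW=1 US=1 PS=0]
  L2: frame=0x5C idx=3 entry=0x5D007 [P=1 RW=1 US=1 PS=0]
  L3: frame=0x5D idx=16 entry=0x60007 [P=1 RW=1 US=1 PS=0]
  ✓ 0x60134  — 4 lookups

Entries read for #0: 4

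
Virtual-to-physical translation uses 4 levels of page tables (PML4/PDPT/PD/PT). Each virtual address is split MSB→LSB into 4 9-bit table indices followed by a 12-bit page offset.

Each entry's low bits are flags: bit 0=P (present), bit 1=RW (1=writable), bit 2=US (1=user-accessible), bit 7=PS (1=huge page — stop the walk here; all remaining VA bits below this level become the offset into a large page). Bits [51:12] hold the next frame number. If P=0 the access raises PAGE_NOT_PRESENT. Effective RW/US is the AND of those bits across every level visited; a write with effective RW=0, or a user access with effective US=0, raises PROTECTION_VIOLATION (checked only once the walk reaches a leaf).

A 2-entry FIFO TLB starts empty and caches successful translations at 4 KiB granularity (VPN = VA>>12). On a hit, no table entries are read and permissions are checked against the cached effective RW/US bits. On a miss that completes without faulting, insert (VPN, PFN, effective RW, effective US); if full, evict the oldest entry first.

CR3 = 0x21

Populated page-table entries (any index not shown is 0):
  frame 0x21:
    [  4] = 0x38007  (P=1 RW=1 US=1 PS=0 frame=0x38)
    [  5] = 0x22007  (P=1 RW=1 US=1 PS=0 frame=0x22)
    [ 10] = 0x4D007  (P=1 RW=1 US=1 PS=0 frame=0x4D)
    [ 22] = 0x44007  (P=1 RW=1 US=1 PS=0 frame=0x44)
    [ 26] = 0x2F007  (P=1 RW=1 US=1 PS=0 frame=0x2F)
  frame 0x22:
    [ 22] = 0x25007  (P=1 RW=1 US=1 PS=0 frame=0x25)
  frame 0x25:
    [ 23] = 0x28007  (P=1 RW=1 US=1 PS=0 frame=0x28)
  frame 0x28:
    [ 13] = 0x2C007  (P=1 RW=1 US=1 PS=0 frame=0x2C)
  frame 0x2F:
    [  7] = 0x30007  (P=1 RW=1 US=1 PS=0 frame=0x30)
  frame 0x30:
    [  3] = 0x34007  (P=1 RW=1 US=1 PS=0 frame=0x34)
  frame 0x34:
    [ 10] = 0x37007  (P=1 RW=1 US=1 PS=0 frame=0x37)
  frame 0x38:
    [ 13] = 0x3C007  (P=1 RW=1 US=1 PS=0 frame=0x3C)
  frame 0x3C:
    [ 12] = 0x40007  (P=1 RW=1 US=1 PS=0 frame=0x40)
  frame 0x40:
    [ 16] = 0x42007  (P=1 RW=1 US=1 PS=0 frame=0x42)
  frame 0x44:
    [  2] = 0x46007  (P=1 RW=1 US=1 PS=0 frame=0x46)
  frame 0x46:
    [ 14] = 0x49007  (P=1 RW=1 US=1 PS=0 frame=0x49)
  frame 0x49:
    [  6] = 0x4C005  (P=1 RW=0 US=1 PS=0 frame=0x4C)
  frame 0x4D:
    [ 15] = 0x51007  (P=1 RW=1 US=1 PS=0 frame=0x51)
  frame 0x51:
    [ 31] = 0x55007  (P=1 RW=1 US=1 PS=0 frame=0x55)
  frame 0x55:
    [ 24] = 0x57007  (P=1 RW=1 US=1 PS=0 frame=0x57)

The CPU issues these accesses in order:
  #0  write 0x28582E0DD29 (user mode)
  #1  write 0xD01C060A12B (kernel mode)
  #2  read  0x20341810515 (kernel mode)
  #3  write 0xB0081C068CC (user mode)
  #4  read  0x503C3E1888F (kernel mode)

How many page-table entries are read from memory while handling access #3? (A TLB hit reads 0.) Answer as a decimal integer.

Per-access translation:
#0 VA=0x28582E0DD29 (w,user):
  [0] read 0x21 idx=5: raw=0x22007 flags P=1 W=1 U=1 S=0
  [1] read 0x22 idx=22: raw=0x25007 flags P=1 W=1 U=1 S=0
  [2] read 0x25 idx=23: raw=0x28007 flags P=1 W=1 U=1 S=0
  [3] read 0x28 idx=13: raw=0x2C007 flags P=1 W=1 U=1 S=0
  ⇒ phys 0x2CD29  [4 reads]
#1 VA=0xD01C060A12B (w,kernel):
  [0] read 0x21 idx=26: raw=0x2F007 flags P=1 W=1 U=1 S=0
  [1] read 0x2F idx=7: raw=0x30007 flags P=1 W=1 U=1 S=0
  [2] read 0x30 idx=3: raw=0x34007 flags P=1 W=1 U=1 S=0
  [3] read 0x34 idx=10: raw=0x37007 flags P=1 W=1 U=1 S=0
  ⇒ phys 0x3712B  [4 reads]
#2 VA=0x20341810515 (r,kernel):
  [0] read 0x21 idx=4: raw=0x38007 flags P=1 W=1 U=1 S=0
  [1] read 0x38 idx=13: raw=0x3C007 flags P=1 W=1 U=1 S=0
  [2] read 0x3C idx=12: raw=0x40007 flags P=1 W=1 U=1 S=0
  [3] read 0x40 idx=16: raw=0x42007 flags P=1 W=1 U=1 S=0
  ⇒ phys 0x42515  [4 reads]
#3 VA=0xB0081C068CC (w,user):
  [0] read 0x21 idx=22: raw=0x44007 flags P=1 W=1 U=1 S=0
  [1] read 0x44 idx=2: raw=0x46007 flags P=1 W=1 U=1 S=0
  [2] read 0x46 idx=14: raw=0x49007 flags P=1 W=1 U=1 S=0
  [3] read 0x49 idx=6: raw=0x4C005 flags P=1 W=0 U=1 S=0
  ✗ PROTECTION_VIOLATION  [4 reads]
#4 VA=0x503C3E1888F (r,kernel):
  [0] read 0x21 idx=10: raw=0x4D007 flags P=1 W=1 U=1 S=0
  [1] read 0x4D idx=15: raw=0x51007 flags P=1 W=1 U=1 S=0
  [2] read 0x51 idx=31: raw=0x55007 flags P=1 W=1 U=1 S=0
  [3] read 0x55 idx=24: raw=0x57007 flags P=1 W=1 U=1 S=0
  ⇒ phys 0x5788F  [4 reads]

Entries read for #3: 4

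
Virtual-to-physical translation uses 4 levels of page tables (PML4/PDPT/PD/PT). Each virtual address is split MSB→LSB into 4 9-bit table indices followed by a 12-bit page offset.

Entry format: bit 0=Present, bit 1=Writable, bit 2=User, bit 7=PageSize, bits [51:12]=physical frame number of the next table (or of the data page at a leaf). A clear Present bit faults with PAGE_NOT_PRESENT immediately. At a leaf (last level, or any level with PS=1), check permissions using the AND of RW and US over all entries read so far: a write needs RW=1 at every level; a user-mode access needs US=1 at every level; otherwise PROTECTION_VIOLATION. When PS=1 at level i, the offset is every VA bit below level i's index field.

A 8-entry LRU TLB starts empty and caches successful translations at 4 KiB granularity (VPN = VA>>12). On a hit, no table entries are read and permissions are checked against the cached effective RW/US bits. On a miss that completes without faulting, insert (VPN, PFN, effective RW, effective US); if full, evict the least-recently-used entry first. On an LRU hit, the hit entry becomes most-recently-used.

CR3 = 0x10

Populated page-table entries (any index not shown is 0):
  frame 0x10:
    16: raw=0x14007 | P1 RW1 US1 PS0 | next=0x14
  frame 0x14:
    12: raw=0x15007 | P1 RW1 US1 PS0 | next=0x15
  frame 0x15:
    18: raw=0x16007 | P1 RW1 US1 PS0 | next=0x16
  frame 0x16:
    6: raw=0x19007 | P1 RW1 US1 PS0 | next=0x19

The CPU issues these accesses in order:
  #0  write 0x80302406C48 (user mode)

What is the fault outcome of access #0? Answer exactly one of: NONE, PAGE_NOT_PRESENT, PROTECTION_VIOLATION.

Walk each access:
#0 VA=0x80302406C48 (w,user):
  L0 @0x10[16] → 0x14007  P=1,RW=1,US=1,PS=0
  L1 @0x14[12] → 0x15007  P=1,RW=1,US=1,PS=0
  L2 @0x15[18] → 0x16007  P=1,RW=1,US=1,PS=0
  L3 @0x16[6] → 0x19007  P=1,RW=1,US=1,PS=0
  ✓ 0x19C48  — 4 lookups

Access #0 fault: NONE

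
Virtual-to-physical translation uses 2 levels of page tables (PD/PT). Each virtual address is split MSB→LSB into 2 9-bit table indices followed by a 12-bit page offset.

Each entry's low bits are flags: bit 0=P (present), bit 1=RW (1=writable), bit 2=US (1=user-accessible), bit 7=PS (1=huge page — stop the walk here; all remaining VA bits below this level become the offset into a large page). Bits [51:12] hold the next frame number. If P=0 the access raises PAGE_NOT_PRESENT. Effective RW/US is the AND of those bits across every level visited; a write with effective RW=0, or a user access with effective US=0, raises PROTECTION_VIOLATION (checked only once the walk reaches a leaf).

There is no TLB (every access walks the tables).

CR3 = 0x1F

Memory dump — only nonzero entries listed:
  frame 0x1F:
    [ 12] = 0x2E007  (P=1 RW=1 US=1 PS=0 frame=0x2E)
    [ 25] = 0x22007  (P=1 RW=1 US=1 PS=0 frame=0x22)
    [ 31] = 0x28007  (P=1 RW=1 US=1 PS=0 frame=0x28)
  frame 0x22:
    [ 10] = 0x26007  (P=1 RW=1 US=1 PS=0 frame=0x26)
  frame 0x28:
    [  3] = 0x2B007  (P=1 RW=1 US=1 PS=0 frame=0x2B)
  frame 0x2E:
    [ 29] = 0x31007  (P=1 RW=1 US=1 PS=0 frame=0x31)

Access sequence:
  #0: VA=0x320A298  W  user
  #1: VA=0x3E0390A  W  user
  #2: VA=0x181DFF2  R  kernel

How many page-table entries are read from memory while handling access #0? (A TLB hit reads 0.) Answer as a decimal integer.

Per-access translation:
#0 VA=0x320A298 (w,user):
  [0] read 0x1F idx=25: raw=0x22007 flags P=1 W=1 U=1 S=0
  [1] read 0x22 idx=10: raw=0x26007 flags P=1 W=1 U=1 S=0
  ⇒ phys 0x26298  [2 reads]
#1 VA=0x3E0390A (w,user):
  [0] read 0x1F idx=31: raw=0x28007 flags P=1 W=1 U=1 S=0
  [1] read 0x28 idx=3: raw=0x2B007 flags P=1 W=1 U=1 S=0
  ⇒ phys 0x2B90A  [2 reads]
#2 VA=0x181DFF2 (r,kernel):
  [0] read 0x1F idx=12: raw=0x2E007 flags P=1 W=1 U=1 S=0
  [1] read 0x2E idx=29: raw=0x31007 flags P=1 W=1 U=1 S=0
  ⇒ phys 0x31FF2  [2 reads]

Entries read for #0: 2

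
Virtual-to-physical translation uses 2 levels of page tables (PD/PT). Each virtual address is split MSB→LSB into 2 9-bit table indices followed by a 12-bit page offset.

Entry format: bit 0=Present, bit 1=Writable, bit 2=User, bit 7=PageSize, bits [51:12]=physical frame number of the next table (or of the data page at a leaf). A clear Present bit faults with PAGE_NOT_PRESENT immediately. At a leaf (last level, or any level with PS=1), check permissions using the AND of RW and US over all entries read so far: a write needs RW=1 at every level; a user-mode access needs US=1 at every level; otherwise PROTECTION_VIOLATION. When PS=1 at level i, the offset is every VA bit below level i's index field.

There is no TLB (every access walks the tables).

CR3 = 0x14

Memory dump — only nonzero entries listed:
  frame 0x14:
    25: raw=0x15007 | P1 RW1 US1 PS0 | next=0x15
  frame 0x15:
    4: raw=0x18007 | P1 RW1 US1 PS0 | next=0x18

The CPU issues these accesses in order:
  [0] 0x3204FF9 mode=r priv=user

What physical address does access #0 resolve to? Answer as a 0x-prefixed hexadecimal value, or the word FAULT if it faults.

Walk each access:
#0 VA=0x3204FF9 (r,user):
  lvl0: tbl 0x14, slot 25 ⇒ 0x15007 (P1/RW1/US1/PS0)
  lvl1: tbl 0x15, slot 4 ⇒ 0x18007 (P1/RW1/US1/PS0)
  → PA=0x18FF9  (2 entries read)

Access #0 PA: 0x18FF9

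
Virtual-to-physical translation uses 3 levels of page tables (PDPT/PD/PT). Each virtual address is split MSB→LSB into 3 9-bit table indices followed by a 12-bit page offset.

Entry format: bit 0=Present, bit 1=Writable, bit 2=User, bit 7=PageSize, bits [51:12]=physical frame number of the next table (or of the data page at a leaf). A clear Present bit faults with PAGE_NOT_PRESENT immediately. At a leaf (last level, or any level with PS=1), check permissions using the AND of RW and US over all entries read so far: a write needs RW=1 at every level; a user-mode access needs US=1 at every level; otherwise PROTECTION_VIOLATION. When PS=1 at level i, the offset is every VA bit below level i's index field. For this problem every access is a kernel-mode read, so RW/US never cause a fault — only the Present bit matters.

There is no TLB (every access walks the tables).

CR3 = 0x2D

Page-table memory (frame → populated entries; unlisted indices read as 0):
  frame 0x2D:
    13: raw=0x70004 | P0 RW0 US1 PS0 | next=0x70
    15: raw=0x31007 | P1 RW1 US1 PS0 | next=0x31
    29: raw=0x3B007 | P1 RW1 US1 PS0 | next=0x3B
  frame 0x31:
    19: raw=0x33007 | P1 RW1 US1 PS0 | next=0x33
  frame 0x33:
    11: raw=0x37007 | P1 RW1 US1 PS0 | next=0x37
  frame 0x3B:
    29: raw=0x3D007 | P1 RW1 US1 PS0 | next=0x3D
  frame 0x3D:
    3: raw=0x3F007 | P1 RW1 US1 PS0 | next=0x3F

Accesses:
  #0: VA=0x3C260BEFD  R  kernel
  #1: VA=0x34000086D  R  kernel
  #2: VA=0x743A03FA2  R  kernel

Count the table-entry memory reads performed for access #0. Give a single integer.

Per-access translation:
#0 VA=0x3C260BEFD (r,kernel):
  L0: frame=0x2D idx=15 entry=0x31007 [P=1 RW=1 US=1 PS=0]
  L1: frame=0x31 idx=19 entry=0x33007 [P=1 RW=1 US=1 PS=0]
  L2: frame=0x33 idx=11 entry=0x37007 [P=1 RW=1 US=1 PS=0]
  ⇒ phys 0x37EFD  [3 reads]
#1 VA=0x34000086D (r,kernel):
  L0: frame=0x2D idx=13 entry=0x70004 [P=0 RW=0 US=1 PS=0]
  → PAGE_NOT_PRESENT  (1 entries read)
#2 VA=0x743A03FA2 (r,kernel):
  L0: frame=0x2D idx=29 entry=0x3B007 [P=1 RW=1 US=1 PS=0]
  L1: frame=0x3B idx=29 entry=0x3D007 [P=1 RW=1 US=1 PS=0]
  L2: frame=0x3D idx=3 entry=0x3F007 [P=1 RW=1 US=1 PS=0]
  ⇒ phys 0x3FFA2  [3 reads]

Entries read for #0: 3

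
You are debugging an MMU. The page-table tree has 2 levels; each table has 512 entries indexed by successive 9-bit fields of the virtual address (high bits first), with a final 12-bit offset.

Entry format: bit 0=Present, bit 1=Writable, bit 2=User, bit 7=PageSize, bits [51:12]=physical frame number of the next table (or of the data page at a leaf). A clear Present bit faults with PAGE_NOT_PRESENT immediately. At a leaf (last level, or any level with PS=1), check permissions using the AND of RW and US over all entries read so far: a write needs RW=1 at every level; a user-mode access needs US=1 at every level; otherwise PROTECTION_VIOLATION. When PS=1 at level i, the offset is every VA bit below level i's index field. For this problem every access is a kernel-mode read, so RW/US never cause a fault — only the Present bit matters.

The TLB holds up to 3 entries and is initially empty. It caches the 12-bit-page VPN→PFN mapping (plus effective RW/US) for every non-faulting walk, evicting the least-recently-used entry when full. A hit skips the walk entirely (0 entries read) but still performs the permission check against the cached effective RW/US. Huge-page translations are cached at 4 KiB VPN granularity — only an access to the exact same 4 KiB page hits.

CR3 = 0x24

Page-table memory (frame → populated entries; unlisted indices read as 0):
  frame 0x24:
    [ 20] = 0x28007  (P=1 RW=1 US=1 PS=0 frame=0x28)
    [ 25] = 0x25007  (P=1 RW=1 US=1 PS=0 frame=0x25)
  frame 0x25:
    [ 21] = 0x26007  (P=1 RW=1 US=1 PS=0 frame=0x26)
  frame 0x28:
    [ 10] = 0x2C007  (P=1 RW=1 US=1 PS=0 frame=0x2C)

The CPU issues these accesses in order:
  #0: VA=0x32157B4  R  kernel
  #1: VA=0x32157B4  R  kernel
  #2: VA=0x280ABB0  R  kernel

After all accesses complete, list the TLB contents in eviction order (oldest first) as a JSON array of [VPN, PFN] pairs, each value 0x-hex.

Walk each access:
#0 VA=0x32157B4 (r,kernel):
  L0 @0x24[25] → 0x25007  P=1,RW=1,US=1,PS=0
  L1 @0x25[21] → 0x26007  P=1,RW=1,US=1,PS=0
  → PA=0x267B4  (2 entries read)
#1 VA=0x32157B4 (r,kernel):
  TLB hit vpn=0x3215 → PA=0x267B4
#2 VA=0x280ABB0 (r,kernel):
  L0 @0x24[20] → 0x28007  P=1,RW=1,US=1,PS=0
  L1 @0x28[10] → 0x2C007  P=1,RW=1,US=1,PS=0
  → PA=0x2CBB0  (2 entries read)

TLB: [["0x3215", "0x26"], ["0x280A", "0x2C"]]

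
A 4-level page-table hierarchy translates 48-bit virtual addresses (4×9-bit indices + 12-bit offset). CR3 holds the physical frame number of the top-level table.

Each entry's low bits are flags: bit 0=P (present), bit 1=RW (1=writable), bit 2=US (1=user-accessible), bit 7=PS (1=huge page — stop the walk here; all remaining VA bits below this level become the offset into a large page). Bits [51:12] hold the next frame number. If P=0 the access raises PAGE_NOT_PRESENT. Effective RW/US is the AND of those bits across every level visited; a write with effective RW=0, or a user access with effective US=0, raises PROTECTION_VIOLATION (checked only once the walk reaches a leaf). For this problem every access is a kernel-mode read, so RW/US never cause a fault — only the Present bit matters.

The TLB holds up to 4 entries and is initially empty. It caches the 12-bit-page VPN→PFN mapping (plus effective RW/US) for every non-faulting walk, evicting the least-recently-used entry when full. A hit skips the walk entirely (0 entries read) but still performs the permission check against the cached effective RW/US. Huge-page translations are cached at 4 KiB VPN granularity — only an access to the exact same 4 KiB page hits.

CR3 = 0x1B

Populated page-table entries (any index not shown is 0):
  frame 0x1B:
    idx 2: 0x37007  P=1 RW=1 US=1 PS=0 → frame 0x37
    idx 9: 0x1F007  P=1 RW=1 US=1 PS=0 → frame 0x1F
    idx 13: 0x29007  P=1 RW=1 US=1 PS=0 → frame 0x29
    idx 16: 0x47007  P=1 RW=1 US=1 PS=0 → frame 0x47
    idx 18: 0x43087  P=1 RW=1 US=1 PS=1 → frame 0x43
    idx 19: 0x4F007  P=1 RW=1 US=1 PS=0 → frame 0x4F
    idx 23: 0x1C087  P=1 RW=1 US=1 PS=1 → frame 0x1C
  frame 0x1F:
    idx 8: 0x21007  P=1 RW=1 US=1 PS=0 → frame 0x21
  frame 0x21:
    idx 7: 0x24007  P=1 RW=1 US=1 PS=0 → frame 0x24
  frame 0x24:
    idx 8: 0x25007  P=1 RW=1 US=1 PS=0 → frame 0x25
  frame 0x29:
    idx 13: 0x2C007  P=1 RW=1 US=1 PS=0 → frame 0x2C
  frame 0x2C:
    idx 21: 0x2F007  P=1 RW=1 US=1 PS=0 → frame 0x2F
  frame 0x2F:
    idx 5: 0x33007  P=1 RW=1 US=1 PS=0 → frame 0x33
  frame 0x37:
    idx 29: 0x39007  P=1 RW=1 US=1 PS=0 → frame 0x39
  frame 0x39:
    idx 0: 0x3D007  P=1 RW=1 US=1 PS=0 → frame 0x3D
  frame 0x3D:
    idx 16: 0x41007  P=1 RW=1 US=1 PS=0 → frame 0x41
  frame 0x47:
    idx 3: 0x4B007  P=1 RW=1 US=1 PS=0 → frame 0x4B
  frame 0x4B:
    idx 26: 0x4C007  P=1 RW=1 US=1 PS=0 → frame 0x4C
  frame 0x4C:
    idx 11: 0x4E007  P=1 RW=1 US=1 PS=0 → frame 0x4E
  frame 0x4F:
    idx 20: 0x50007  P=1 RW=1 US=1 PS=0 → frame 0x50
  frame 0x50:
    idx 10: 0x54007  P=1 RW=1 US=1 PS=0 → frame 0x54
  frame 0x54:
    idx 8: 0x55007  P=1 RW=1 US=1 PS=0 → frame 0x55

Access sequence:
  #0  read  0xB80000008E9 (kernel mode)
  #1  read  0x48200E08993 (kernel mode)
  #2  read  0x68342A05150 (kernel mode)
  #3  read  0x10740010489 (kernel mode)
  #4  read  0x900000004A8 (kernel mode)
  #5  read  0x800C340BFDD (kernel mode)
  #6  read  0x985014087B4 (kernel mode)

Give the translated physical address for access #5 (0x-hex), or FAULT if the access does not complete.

Trace:
#0 VA=0xB80000008E9 (r,kernel):
  L0: frame=0x1B idx=23 entry=0x1C087 [P=1 RW=1 US=1 PS=1]
  ⇒ phys 0x1C8E9 (huge @L0)  [1 reads]
#1 VA=0x48200E08993 (r,kernel):
  L0: frame=0x1B idx=9 entry=0x1F007 [P=1 RW=1 US=1 PS=0]
  L1: frame=0x1F idx=8 entry=0x21007 [P=1 RW=1 US=1 PS=0]
  L2: frame=0x21 idx=7 entry=0x24007 [P=1 RW=1 US=1 PS=0]
  L3: frame=0x24 idx=8 entry=0x25007 [P=1 RW=1 US=1 PS=0]
  ⇒ phys 0x25993  [4 reads]
#2 VA=0x68342A05150 (r,kernel):
  L0: frame=0x1B idx=13 entry=0x29007 [P=1 RW=1 US=1 PS=0]
  L1: frame=0x29 idx=13 entry=0x2C007 [P=1 RW=1 US=1 PS=0]
  L2: frame=0x2C idx=21 entry=0x2F007 [P=1 RW=1 US=1 PS=0]
  L3: frame=0x2F idx=5 entry=0x33007 [P=1 RW=1 US=1 PS=0]
  ⇒ phys 0x33150  [4 reads]
#3 VA=0x10740010489 (r,kernel):
  L0: frame=0x1B idx=2 entry=0x37007 [P=1 RW=1 US=1 PS=0]
  L1: frame=0x37 idx=29 entry=0x39007 [P=1 RW=1 US=1 PS=0]
  L2: frame=0x39 idx=0 entry=0x3D007 [P=1 RW=1 US=1 PS=0]
  L3: frame=0x3D idx=16 entry=0x41007 [P=1 RW=1 US=1 PS=0]
  ⇒ phys 0x41489  [4 reads]
#4 VA=0x900000004A8 (r,kernel):
  L0: frame=0x1B idx=18 entry=0x43087 [P=1 RW=1 US=1 PS=1]
  ⇒ phys 0x434A8 (huge @L0)  [1 reads]
#5 VA=0x800C340BFDD (r,kernel):
  L0: frame=0x1B idx=16 entry=0x47007 [P=1 RW=1 US=1 PS=0]
  L1: frame=0x47 idx=3 entry=0x4B007 [P=1 RW=1 US=1 PS=0]
  L2: frame=0x4B idx=26 entry=0x4C007 [P=1 RW=1 US=1 PS=0]
  L3: frame=0x4C idx=11 entry=0x4E007 [P=1 RW=1 US=1 PS=0]
  ⇒ phys 0x4EFDD  [4 reads]
#6 VA=0x985014087B4 (r,kernel):
  L0: frame=0x1B idx=19 entry=0x4F007 [P=1 RW=1 US=1 PS=0]
  L1: frame=0x4F idx=20 entry=0x50007 [P=1 RW=1 US=1 PS=0]
  L2: frame=0x50 idx=10 entry=0x54007 [P=1 RW=1 US=1 PS=0]
  L3: frame=0x54 idx=8 entry=0x55007 [P=1 RW=1 US=1 PS=0]
  ⇒ phys 0x557B4  [4 reads]

Access #5 PA: 0x4EFDD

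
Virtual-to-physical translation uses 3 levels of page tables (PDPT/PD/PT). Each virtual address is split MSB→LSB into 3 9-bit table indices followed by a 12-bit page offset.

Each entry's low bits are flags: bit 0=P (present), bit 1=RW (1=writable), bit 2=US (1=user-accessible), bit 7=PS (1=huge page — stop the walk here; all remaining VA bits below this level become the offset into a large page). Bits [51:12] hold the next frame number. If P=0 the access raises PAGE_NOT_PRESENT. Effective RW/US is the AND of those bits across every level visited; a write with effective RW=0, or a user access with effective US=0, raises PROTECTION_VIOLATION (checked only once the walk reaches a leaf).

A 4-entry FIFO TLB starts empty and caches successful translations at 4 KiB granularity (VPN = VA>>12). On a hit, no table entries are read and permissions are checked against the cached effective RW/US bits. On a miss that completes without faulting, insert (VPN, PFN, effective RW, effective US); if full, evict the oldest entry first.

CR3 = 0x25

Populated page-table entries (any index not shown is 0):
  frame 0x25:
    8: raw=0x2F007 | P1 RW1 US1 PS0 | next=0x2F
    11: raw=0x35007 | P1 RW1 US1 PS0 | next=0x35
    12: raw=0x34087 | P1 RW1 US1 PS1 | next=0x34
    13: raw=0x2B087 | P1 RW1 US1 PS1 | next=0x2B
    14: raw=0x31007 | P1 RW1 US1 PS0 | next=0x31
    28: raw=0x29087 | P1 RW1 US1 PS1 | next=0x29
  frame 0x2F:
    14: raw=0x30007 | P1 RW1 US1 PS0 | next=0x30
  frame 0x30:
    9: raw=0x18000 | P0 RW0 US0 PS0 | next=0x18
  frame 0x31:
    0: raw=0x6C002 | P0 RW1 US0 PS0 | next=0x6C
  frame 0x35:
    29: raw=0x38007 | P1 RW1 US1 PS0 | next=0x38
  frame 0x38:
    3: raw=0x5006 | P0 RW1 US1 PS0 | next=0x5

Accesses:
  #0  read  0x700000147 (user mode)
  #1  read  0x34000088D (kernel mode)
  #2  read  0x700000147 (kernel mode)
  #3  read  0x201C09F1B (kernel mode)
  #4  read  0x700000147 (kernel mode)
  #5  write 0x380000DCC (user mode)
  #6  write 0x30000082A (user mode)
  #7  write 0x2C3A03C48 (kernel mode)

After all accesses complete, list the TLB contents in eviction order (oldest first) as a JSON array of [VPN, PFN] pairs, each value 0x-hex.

Trace:
#0 VA=0x700000147 (r,user):
  L0 @0x25[28] → 0x29087  P=1,RW=1,US=1,PS=1
  ✓ 0x29147 (huge @L0)  — 1 lookups
#1 VA=0x34000088D (r,kernel):
  L0 @0x25[13] → 0x2B087  P=1,RW=1,US=1,PS=1
  ✓ 0x2B88D (huge @L0)  — 1 lookups
#2 VA=0x700000147 (r,kernel):
  TLB hit vpn=0x700000 → PA=0x29147
#3 VA=0x201C09F1B (r,kernel):
  L0 @0x25[8] → 0x2F007  P=1,RW=1,US=1,PS=0
  L1 @0x2F[14] → 0x30007  P=1,RW=1,US=1,PS=0
  L2 @0x30[9] → 0x18000  P=0,RW=0,US=0,PS=0
  ⇒ fault: PAGE_NOT_PRESENT  — 3 lookups
#4 VA=0x700000147 (r,kernel):
  TLB hit vpn=0x700000 → PA=0x29147
#5 VA=0x380000DCC (w,user):
  L0 @0x25[14] → 0x31007  P=1,RW=1,US=1,PS=0
  L1 @0x31[0] → 0x6C002  P=0,RW=1,US=0,PS=0
  ⇒ fault: PAGE_NOT_PRESENT  — 2 lookups
#6 VA=0x30000082A (w,user):
  L0 @0x25[12] → 0x34087  P=1,RW=1,US=1,PS=1
  ✓ 0x3482A (huge @L0)  — 1 lookups
#7 VA=0x2C3A03C48 (w,kernel):
  L0 @0x25[11] → 0x35007  P=1,RW=1,US=1,PS=0
  L1 @0x35[29] → 0x38007  P=1,RW=1,US=1,PS=0
  L2 @0x38[3] → 0x5006  P=0,RW=1,US=1,PS=0
  ⇒ fault: PAGE_NOT_PRESENT  — 3 lookups

TLB: [["0x700000", "0x29"], ["0x340000", "0x2B"], ["0x300000", "0x34"]]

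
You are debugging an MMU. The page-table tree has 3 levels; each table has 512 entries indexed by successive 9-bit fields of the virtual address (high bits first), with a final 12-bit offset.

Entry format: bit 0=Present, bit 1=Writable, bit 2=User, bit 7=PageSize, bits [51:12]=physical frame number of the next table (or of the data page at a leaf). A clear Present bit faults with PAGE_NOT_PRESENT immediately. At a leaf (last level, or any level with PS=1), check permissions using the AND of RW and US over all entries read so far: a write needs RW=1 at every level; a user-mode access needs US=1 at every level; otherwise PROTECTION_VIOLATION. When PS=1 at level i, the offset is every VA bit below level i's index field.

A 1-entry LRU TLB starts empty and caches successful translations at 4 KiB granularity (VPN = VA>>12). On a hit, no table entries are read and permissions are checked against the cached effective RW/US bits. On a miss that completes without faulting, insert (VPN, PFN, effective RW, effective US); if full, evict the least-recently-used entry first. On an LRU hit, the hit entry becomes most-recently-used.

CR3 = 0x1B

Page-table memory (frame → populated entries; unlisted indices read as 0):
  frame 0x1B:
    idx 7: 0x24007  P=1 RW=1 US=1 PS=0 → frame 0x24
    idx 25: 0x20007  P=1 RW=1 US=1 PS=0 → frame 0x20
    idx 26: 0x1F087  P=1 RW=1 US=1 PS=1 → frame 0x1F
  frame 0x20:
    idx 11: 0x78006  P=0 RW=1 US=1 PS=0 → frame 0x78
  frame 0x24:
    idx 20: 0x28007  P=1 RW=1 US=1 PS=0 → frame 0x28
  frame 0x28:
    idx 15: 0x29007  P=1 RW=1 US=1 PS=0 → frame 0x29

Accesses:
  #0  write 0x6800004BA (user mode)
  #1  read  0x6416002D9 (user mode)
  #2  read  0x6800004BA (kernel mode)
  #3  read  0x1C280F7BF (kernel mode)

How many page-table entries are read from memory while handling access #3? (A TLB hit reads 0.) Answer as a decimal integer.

Walk each access:
#0 VA=0x6800004BA (w,user):
  L0: frame=0x1B idx=26 entry=0x1F087 [P=1 RW=1 US=1 PS=1]
  ✓ 0x1F4BA (huge @L0)  — 1 lookups
#1 VA=0x6416002D9 (r,user):
  L0: frame=0x1B idx=25 entry=0x20007 [P=1 RW=1 US=1 PS=0]
  L1: frame=0x20 idx=11 entry=0x78006 [P=0 RW=1 US=1 PS=0]
  ✗ PAGE_NOT_PRESENT  [2 reads]
#2 VA=0x6800004BA (r,kernel):
  TLB hit vpn=0x680000 → PA=0x1F4BA
#3 VA=0x1C280F7BF (r,kernel):
  L0: frame=0x1B idx=7 entry=0x24007 [P=1 RW=1 US=1 PS=0]
  L1: frame=0x24 idx=20 entry=0x28007 [P=1 RW=1 US=1 PS=0]
  L2: frame=0x28 idx=15 entry=0x29007 [P=1 RW=1 US=1 PS=0]
  ✓ 0x297BF  — 3 lookups

Entries read for #3: 3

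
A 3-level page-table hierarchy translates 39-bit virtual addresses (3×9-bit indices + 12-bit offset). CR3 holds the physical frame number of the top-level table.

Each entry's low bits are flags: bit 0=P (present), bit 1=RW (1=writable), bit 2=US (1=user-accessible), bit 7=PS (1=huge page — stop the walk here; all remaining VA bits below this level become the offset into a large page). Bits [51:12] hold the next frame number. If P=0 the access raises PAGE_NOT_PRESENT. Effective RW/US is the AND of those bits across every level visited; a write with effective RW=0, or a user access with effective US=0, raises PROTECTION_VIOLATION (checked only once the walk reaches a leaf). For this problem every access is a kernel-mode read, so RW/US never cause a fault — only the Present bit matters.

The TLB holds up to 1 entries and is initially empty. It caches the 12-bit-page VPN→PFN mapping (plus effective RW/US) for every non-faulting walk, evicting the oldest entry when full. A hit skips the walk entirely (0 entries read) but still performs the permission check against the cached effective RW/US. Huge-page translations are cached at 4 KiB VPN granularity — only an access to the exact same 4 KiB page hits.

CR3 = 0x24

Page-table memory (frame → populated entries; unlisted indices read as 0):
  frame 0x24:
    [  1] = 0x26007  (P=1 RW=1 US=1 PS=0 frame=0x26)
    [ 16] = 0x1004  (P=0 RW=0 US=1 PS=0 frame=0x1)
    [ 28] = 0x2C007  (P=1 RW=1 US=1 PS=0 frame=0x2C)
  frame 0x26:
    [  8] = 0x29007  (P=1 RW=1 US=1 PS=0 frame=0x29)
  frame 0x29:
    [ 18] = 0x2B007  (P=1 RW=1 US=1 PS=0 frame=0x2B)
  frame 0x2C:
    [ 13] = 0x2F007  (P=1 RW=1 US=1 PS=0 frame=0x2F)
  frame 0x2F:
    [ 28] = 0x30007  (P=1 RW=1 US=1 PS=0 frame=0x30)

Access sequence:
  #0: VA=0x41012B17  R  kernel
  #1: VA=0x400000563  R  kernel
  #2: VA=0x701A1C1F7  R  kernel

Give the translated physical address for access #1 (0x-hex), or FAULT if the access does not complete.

Trace:
#0 VA=0x41012B17 (r,kernel):
  [0] read 0x24 idx=1: raw=0x26007 flags P=1 W=1 U=1 S=0
  [1] read 0x26 idx=8: raw=0x29007 flags P=1 W=1 U=1 S=0
  [2] read 0x29 idx=18: raw=0x2B007 flags P=1 W=1 U=1 S=0
  ⇒ phys 0x2BB17  [3 reads]
#1 VA=0x400000563 (r,kernel):
  [0] read 0x24 idx=16: raw=0x1004 flags P=0 W=0 U=1 S=0
  ⇒ fault: PAGE_NOT_PRESENT  — 1 lookups
#2 VA=0x701A1C1F7 (r,kernel):
  [0] read 0x24 idx=28: raw=0x2C007 flags P=1 W=1 U=1 S=0
  [1] read 0x2C idx=13: raw=0x2F007 flags P=1 W=1 U=1 S=0
  [2] read 0x2F idx=28: raw=0x30007 flags P=1 W=1 U=1 S=0
  ⇒ phys 0x301F7  [3 reads]

Access #1 PA: FAULT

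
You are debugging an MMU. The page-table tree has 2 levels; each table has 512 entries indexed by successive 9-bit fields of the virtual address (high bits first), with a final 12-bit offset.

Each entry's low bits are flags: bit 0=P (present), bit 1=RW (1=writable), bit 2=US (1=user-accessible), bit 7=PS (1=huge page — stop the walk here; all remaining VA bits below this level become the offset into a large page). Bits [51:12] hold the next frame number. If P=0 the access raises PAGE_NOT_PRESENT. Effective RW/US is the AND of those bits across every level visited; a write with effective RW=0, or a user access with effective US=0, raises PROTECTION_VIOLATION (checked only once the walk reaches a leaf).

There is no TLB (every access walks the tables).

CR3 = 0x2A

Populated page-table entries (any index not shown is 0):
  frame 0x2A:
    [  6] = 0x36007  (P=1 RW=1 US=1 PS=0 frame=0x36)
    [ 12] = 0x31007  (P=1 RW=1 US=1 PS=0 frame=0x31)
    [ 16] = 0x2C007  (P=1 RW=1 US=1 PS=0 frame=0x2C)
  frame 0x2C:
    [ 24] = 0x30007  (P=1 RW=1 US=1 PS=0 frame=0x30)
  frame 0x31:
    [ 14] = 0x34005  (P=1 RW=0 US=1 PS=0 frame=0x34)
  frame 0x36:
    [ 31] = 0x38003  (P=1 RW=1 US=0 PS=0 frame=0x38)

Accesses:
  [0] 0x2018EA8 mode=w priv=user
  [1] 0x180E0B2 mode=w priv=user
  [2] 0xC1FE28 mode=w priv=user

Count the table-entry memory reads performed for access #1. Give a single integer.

Walk each access:
#0 VA=0x2018EA8 (w,user):
  [0] read 0x2A idx=16: raw=0x2C007 flags P=1 W=1 U=1 S=0
  [1] read 0x2C idx=24: raw=0x30007 flags P=1 W=1 U=1 S=0
  ✓ 0x30EA8  — 2 lookups
#1 VA=0x180E0B2 (w,user):
  [0] read 0x2A idx=12: raw=0x31007 flags P=1 W=1 U=1 S=0
  [1] read 0x31 idx=14: raw=0x34005 flags P=1 W=0 U=1 S=0
  → PROTECTION_VIOLATION  (2 entries read)
#2 VA=0xC1FE28 (w,user):
  [0] read 0x2A idx=6: raw=0x36007 flags P=1 W=1 U=1 S=0
  [1] read 0x36 idx=31: raw=0x38003 flags P=1 W=1 U=0 S=0
  → PROTECTION_VIOLATION  (2 entries read)

Entries read for #1: 2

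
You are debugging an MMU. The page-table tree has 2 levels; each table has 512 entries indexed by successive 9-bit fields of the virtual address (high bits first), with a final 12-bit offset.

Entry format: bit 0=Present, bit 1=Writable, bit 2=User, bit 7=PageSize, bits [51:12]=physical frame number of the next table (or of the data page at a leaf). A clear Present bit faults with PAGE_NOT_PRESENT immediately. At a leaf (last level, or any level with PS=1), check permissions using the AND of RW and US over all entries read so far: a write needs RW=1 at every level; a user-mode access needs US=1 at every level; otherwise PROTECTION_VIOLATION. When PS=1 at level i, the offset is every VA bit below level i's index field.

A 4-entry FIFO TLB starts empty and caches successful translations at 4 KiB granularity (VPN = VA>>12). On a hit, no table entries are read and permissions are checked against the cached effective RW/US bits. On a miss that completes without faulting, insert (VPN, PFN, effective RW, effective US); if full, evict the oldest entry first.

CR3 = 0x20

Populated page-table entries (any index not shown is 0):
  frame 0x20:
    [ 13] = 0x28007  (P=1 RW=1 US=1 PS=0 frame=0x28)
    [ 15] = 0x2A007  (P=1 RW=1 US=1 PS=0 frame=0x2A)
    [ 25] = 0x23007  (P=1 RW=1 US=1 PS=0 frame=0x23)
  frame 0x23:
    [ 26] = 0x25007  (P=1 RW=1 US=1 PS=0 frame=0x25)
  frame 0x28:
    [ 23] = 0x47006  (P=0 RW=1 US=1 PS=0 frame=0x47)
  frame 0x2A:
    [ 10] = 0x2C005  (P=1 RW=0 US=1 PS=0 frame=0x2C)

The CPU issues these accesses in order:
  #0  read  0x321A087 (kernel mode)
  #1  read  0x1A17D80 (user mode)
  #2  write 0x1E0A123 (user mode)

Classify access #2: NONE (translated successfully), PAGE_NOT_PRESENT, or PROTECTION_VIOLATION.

Trace:
#0 VA=0x321A087 (r,kernel):
  L0 @0x20[25] → 0x23007  P=1,RW=1,US=1,PS=0
  L1 @0x23[26] → 0x25007  P=1,RW=1,US=1,PS=0
  ⇒ phys 0x25087  [2 reads]
#1 VA=0x1A17D80 (r,user):
  L0 @0x20[13] → 0x28007  P=1,RW=1,US=1,PS=0
  L1 @0x28[23] → 0x47006  P=0,RW=1,US=1,PS=0
  ✗ PAGE_NOT_PRESENT  [2 reads]
#2 VA=0x1E0A123 (w,user):
  L0 @0x20[15] → 0x2A007  P=1,RW=1,US=1,PS=0
  L1 @0x2A[10] → 0x2C005  P=1,RW=0,US=1,PS=0
  ✗ PROTECTION_VIOLATION  [2 reads]

Access #2 fault: PROTECTION_VIOLATION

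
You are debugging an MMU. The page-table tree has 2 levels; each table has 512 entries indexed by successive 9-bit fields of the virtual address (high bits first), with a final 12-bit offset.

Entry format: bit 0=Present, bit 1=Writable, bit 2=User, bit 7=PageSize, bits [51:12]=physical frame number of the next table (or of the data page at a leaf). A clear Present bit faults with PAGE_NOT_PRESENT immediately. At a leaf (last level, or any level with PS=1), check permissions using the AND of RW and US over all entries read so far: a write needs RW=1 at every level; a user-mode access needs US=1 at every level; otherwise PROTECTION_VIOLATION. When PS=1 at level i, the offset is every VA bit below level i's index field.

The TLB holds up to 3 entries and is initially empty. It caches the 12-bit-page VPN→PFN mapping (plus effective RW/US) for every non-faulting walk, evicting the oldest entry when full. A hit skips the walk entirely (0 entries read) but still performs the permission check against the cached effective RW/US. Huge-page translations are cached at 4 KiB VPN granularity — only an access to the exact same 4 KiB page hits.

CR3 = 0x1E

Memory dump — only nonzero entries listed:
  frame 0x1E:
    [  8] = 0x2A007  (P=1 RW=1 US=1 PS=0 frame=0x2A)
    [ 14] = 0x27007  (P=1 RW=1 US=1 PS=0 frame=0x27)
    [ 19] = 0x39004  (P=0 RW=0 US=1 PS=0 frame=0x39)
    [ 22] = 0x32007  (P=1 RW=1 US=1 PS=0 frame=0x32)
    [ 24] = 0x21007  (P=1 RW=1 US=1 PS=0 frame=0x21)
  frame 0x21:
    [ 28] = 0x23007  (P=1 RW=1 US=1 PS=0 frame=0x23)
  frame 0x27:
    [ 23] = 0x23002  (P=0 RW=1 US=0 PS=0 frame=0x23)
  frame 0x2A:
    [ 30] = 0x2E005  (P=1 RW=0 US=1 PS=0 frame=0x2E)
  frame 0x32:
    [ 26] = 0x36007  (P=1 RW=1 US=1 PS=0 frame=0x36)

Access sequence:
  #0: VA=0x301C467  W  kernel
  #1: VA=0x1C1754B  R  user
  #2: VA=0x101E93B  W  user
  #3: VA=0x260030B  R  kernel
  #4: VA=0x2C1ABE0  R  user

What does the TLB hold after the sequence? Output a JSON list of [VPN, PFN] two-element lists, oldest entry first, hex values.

Walk each access:
#0 VA=0x301C467 (w,kernel):
  L0: frame=0x1E idx=24 entry=0x21007 [P=1 RW=1 US=1 PS=0]
  L1: frame=0x21 idx=28 entry=0x23007 [P=1 RW=1 US=1 PS=0]
  → PA=0x23467  (2 entries read)
#1 VA=0x1C1754B (r,user):
  L0: frame=0x1E idx=14 entry=0x27007 [P=1 RW=1 US=1 PS=0]
  L1: frame=0x27 idx=23 entry=0x23002 [P=0 RW=1 US=0 PS=0]
  ⇒ fault: PAGE_NOT_PRESENT  — 2 lookups
#2 VA=0x101E93B (w,user):
  L0: frame=0x1E idx=8 entry=0x2A007 [P=1 RW=1 US=1 PS=0]
  L1: frame=0x2A idx=30 entry=0x2E005 [P=1 RW=0 US=1 PS=0]
  ⇒ fault: PROTECTION_VIOLATION  — 2 lookups
#3 VA=0x260030B (r,kernel):
  L0: frame=0x1E idx=19 entry=0x39004 [P=0 RW=0 US=1 PS=0]
  ⇒ fault: PAGE_NOT_PRESENT  — 1 lookups
#4 VA=0x2C1ABE0 (r,user):
  L0: frame=0x1E idx=22 entry=0x32007 [P=1 RW=1 US=1 PS=0]
  L1: frame=0x32 idx=26 entry=0x36007 [P=1 RW=1 US=1 PS=0]
  → PA=0x36BE0  (2 entries read)

TLB: [["0x301C", "0x23"], ["0x2C1A", "0x36"]]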